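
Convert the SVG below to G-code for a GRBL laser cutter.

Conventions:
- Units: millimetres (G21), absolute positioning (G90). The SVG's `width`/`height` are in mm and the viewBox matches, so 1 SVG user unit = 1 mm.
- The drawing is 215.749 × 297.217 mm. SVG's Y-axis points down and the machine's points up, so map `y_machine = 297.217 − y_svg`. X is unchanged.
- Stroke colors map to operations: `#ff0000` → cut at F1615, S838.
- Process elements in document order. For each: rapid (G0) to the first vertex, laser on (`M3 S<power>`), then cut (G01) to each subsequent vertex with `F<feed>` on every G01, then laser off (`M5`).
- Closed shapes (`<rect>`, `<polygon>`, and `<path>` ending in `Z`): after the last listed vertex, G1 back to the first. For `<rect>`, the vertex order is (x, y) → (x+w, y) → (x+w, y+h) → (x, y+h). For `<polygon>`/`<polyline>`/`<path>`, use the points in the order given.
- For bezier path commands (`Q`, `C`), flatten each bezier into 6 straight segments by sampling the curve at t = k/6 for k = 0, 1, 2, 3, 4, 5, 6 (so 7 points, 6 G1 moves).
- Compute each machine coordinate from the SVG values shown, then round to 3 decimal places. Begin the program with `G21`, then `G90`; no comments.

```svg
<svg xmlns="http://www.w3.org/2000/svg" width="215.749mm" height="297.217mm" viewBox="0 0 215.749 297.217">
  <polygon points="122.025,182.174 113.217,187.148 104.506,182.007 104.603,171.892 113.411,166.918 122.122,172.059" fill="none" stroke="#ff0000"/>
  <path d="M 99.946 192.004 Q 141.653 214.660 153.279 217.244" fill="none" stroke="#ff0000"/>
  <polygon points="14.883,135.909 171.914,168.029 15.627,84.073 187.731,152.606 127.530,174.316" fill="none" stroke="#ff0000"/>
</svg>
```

G21
G90
G0 X122.025 Y115.043
M3 S838
G01 X113.217 Y110.069 F1615
G01 X104.506 Y115.210 F1615
G01 X104.603 Y125.325 F1615
G01 X113.411 Y130.299 F1615
G01 X122.122 Y125.158 F1615
G01 X122.025 Y115.043 F1615
M5
G0 X99.946 Y105.213
M3 S838
G01 X113.013 Y98.219 F1615
G01 X124.408 Y92.339 F1615
G01 X134.133 Y87.575 F1615
G01 X142.186 Y83.926 F1615
G01 X148.568 Y81.392 F1615
G01 X153.279 Y79.973 F1615
M5
G0 X14.883 Y161.308
M3 S838
G01 X171.914 Y129.188 F1615
G01 X15.627 Y213.144 F1615
G01 X187.731 Y144.611 F1615
G01 X127.530 Y122.901 F1615
G01 X14.883 Y161.308 F1615
M5

Since the viewBox matches the mm dimensions, user units are millimetres directly. The only transform is the Y-flip y_m = 297.217 − y_svg.

Shape 1 is a regular polygon drawn with `<polygon>`. Its stroke #ff0000 means cut at S838, F1615. After flipping Y the toolpath is (122.025,115.043) → (113.217,110.069) → (104.506,115.210) → (104.603,125.325) → (113.411,130.299) → (122.122,125.158) → (122.025,115.043), returning to the start.

Shape 2 is a quadratic bezier drawn with `<path>`. Its stroke #ff0000 means cut at S838, F1615. After flipping Y the toolpath is (99.946,105.213) → (113.013,98.219) → (124.408,92.339) → (134.133,87.575) → (142.186,83.926) → (148.568,81.392) → (153.279,79.973).

Shape 3 is a closed polygon drawn with `<polygon>`. Its stroke #ff0000 means cut at S838, F1615. After flipping Y the toolpath is (14.883,161.308) → (171.914,129.188) → (15.627,213.144) → (187.731,144.611) → (127.530,122.901) → (14.883,161.308), returning to the start.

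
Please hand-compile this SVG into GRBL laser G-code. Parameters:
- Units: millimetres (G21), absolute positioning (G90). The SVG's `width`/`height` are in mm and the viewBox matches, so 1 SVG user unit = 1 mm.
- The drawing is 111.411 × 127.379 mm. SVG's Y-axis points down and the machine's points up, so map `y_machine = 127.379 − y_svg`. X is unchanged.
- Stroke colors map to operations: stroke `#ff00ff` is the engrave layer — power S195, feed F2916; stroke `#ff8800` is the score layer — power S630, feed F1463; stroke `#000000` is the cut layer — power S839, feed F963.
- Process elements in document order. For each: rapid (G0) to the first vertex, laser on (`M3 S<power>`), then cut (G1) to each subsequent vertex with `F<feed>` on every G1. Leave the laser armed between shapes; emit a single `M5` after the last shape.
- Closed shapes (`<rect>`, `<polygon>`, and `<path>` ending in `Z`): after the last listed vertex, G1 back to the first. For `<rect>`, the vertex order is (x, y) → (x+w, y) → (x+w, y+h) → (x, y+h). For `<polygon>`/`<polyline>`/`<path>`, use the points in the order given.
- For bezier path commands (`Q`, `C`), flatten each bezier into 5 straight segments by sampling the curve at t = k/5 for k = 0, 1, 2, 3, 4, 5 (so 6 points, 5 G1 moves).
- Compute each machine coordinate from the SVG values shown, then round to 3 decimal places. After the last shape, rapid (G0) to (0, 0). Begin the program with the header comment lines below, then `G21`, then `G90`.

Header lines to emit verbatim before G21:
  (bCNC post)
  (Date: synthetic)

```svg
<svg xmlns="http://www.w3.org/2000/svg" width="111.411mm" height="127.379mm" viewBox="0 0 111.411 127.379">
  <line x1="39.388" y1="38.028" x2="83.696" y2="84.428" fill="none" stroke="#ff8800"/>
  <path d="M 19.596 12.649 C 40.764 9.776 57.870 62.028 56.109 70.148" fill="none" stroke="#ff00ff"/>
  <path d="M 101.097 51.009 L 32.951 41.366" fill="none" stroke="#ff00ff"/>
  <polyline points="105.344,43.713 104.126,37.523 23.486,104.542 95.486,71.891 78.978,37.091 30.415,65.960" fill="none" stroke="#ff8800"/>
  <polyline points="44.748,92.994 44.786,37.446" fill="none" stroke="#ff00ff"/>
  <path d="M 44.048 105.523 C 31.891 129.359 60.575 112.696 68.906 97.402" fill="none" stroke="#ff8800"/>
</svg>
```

(bCNC post)
(Date: synthetic)
G21
G90
G0 X39.388 Y89.351
M3 S630
G1 X83.696 Y42.951 F1463
G0 X19.596 Y114.730
M3 S195
G1 X31.691 Y110.633 F2916
G1 X42.100 Y98.070 F2916
G1 X50.114 Y81.806 F2916
G1 X55.020 Y66.605 F2916
G1 X56.109 Y57.231 F2916
G0 X101.097 Y76.370
M3 S195
G1 X32.951 Y86.013 F2916
G0 X105.344 Y83.666
M3 S630
G1 X104.126 Y89.856 F1463
G1 X23.486 Y22.837 F1463
G1 X95.486 Y55.488 F1463
G1 X78.978 Y90.288 F1463
G1 X30.415 Y61.419 F1463
G0 X44.748 Y34.385
M3 S195
G1 X44.786 Y89.933 F2916
G0 X44.048 Y21.856
M3 S630
G1 X41.165 Y12.079 F1463
G1 X45.147 Y10.013 F1463
G1 X53.056 Y13.647 F1463
G1 X61.955 Y20.971 F1463
G1 X68.906 Y29.977 F1463
M5
G0 X0.000 Y0.000

viewBox `0 0 111.411 127.379` with mm width/height → 1 unit = 1 mm. Flip: y_m = 127.379 − y_svg.

**Shape 1** — `<line>` line segment, stroke `#ff8800` → score (S630, F1463). Machine vertices: (39.388,89.351) → (83.696,42.951). Open path.

**Shape 2** — `<path>` cubic bezier, stroke `#ff00ff` → engrave (S195, F2916). Control points (SVG): P0=(19.596,12.649), P1=(40.764,9.776), P2=(57.870,62.028), P3=(56.109,70.148); sampled at t=k/5. Machine vertices: (19.596,114.730) → (31.691,110.633) → (42.100,98.070) → (50.114,81.806) → (55.020,66.605) → (56.109,57.231). Open path.

**Shape 3** — `<path>` line segment, stroke `#ff00ff` → engrave (S195, F2916). Machine vertices: (101.097,76.370) → (32.951,86.013). Open path.

**Shape 4** — `<polyline>` open polyline, stroke `#ff8800` → score (S630, F1463). Machine vertices: (105.344,83.666) → (104.126,89.856) → (23.486,22.837) → (95.486,55.488) → (78.978,90.288) → (30.415,61.419). Open path.

**Shape 5** — `<polyline>` line segment, stroke `#ff00ff` → engrave (S195, F2916). Machine vertices: (44.748,34.385) → (44.786,89.933). Open path.

**Shape 6** — `<path>` cubic bezier, stroke `#ff8800` → score (S630, F1463). Control points (SVG): P0=(44.048,105.523), P1=(31.891,129.359), P2=(60.575,112.696), P3=(68.906,97.402); sampled at t=k/5. Machine vertices: (44.048,21.856) → (41.165,12.079) → (45.147,10.013) → (53.056,13.647) → (61.955,20.971) → (68.906,29.977). Open path.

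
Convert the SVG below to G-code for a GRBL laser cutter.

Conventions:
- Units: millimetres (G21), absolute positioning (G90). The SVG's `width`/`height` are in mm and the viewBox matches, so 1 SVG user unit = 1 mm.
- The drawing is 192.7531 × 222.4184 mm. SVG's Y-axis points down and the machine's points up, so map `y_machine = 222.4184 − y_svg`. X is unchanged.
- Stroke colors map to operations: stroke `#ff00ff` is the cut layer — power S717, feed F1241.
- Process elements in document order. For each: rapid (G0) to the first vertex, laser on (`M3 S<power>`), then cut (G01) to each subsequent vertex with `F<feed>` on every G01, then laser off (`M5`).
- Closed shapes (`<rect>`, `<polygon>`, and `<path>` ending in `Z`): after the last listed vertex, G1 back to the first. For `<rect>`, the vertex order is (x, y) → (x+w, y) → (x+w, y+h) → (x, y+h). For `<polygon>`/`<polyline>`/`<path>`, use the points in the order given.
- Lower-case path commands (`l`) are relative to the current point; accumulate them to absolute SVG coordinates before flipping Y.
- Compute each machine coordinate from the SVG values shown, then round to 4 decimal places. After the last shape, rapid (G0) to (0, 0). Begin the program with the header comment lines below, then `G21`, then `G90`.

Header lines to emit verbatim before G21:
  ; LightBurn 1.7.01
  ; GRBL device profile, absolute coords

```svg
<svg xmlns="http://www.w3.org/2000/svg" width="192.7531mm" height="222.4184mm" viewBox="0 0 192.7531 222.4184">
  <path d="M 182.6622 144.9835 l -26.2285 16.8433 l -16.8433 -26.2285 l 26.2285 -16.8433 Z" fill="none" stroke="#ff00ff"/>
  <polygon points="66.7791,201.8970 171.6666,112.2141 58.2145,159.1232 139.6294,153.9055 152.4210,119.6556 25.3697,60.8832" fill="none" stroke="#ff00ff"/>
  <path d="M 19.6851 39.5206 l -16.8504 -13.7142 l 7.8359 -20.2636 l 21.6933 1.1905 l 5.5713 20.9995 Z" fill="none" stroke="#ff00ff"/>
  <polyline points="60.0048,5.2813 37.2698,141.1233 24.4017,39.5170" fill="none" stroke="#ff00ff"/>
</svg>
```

viewBox `0 0 192.7531 222.4184` with mm width/height → 1 unit = 1 mm. Flip: y_m = 222.4184 − y_svg.

**Shape 1** — `<path>` regular polygon, stroke `#ff00ff` → cut (S717, F1241). Machine vertices: (182.6622,77.4349) → (156.4337,60.5916) → (139.5904,86.8201) → (165.8189,103.6634) → (182.6622,77.4349). Closed: final G1 returns to the first vertex.

**Shape 2** — `<polygon>` closed polygon, stroke `#ff00ff` → cut (S717, F1241). Machine vertices: (66.7791,20.5214) → (171.6666,110.2043) → (58.2145,63.2952) → (139.6294,68.5129) → (152.4210,102.7628) → (25.3697,161.5352) → (66.7791,20.5214). Closed: final G1 returns to the first vertex.

**Shape 3** — `<path>` regular polygon, stroke `#ff00ff` → cut (S717, F1241). Machine vertices: (19.6851,182.8978) → (2.8347,196.6120) → (10.6706,216.8756) → (32.3639,215.6851) → (37.9352,194.6856) → (19.6851,182.8978). Closed: final G1 returns to the first vertex.

**Shape 4** — `<polyline>` open polyline, stroke `#ff00ff` → cut (S717, F1241). Machine vertices: (60.0048,217.1371) → (37.2698,81.2951) → (24.4017,182.9014). Open path.

; LightBurn 1.7.01
; GRBL device profile, absolute coords
G21
G90
G0 X182.6622 Y77.4349
M3 S717
G01 X156.4337 Y60.5916 F1241
G01 X139.5904 Y86.8201 F1241
G01 X165.8189 Y103.6634 F1241
G01 X182.6622 Y77.4349 F1241
M5
G0 X66.7791 Y20.5214
M3 S717
G01 X171.6666 Y110.2043 F1241
G01 X58.2145 Y63.2952 F1241
G01 X139.6294 Y68.5129 F1241
G01 X152.4210 Y102.7628 F1241
G01 X25.3697 Y161.5352 F1241
G01 X66.7791 Y20.5214 F1241
M5
G0 X19.6851 Y182.8978
M3 S717
G01 X2.8347 Y196.6120 F1241
G01 X10.6706 Y216.8756 F1241
G01 X32.3639 Y215.6851 F1241
G01 X37.9352 Y194.6856 F1241
G01 X19.6851 Y182.8978 F1241
M5
G0 X60.0048 Y217.1371
M3 S717
G01 X37.2698 Y81.2951 F1241
G01 X24.4017 Y182.9014 F1241
M5
G0 X0.0000 Y0.0000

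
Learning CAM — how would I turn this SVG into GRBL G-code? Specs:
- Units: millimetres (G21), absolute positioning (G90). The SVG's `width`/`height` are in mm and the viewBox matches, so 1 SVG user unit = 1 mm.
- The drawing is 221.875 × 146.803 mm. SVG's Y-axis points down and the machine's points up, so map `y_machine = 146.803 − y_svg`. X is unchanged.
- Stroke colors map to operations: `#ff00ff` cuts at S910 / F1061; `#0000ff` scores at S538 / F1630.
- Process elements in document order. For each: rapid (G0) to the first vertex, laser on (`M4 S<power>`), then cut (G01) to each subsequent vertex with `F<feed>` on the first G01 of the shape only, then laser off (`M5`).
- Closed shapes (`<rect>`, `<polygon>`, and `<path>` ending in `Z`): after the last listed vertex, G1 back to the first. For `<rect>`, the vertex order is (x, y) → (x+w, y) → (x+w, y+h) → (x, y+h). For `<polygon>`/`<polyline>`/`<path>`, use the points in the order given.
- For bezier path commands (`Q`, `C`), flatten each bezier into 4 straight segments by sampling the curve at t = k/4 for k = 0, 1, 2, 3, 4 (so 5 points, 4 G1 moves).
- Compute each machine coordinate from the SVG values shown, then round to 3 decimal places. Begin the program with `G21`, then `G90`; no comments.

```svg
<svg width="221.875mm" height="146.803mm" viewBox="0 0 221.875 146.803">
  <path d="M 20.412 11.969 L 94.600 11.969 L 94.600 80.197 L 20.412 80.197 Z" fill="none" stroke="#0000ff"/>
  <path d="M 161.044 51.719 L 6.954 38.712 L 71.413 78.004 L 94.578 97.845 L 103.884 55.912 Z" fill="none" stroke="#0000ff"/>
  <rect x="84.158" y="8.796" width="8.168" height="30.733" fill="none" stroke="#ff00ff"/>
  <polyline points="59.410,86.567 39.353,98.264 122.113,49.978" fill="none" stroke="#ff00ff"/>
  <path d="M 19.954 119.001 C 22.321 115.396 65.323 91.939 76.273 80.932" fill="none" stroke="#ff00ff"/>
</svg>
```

G21
G90
G0 X20.412 Y134.834
M4 S538
G01 X94.600 Y134.834 F1630
G01 X94.600 Y66.606
G01 X20.412 Y66.606
G01 X20.412 Y134.834
M5
G0 X161.044 Y95.084
M4 S538
G01 X6.954 Y108.091 F1630
G01 X71.413 Y68.799
G01 X94.578 Y48.958
G01 X103.884 Y90.891
G01 X161.044 Y95.084
M5
G0 X84.158 Y138.007
M4 S910
G01 X92.326 Y138.007 F1061
G01 X92.326 Y107.274
G01 X84.158 Y107.274
G01 X84.158 Y138.007
M5
G0 X59.410 Y60.236
M4 S910
G01 X39.353 Y48.539 F1061
G01 X122.113 Y96.825
M5
G0 X19.954 Y27.802
M4 S910
G01 X28.213 Y33.723 F1061
G01 X44.895 Y44.061
G01 X63.186 Y55.786
G01 X76.273 Y65.871
M5

1 u = 1 mm; y_m = 146.803 − y.

[1] `<path>` rectangle, #0000ff→score S538 F1630: (20.412,134.834) → (94.600,134.834) → (94.600,66.606) → (20.412,66.606) → (20.412,134.834) (closed)

[2] `<path>` closed polygon, #0000ff→score S538 F1630: (161.044,95.084) → (6.954,108.091) → (71.413,68.799) → (94.578,48.958) → (103.884,90.891) → (161.044,95.084) (closed)

[3] `<rect>` rectangle, #ff00ff→cut S910 F1061: (84.158,138.007) → (92.326,138.007) → (92.326,107.274) → (84.158,107.274) → (84.158,138.007) (closed)

[4] `<polyline>` open polyline, #ff00ff→cut S910 F1061: (59.410,60.236) → (39.353,48.539) → (122.113,96.825)

[5] `<path>` cubic bezier, #ff00ff→cut S910 F1061: (19.954,27.802) → (28.213,33.723) → (44.895,44.061) → (63.186,55.786) → (76.273,65.871)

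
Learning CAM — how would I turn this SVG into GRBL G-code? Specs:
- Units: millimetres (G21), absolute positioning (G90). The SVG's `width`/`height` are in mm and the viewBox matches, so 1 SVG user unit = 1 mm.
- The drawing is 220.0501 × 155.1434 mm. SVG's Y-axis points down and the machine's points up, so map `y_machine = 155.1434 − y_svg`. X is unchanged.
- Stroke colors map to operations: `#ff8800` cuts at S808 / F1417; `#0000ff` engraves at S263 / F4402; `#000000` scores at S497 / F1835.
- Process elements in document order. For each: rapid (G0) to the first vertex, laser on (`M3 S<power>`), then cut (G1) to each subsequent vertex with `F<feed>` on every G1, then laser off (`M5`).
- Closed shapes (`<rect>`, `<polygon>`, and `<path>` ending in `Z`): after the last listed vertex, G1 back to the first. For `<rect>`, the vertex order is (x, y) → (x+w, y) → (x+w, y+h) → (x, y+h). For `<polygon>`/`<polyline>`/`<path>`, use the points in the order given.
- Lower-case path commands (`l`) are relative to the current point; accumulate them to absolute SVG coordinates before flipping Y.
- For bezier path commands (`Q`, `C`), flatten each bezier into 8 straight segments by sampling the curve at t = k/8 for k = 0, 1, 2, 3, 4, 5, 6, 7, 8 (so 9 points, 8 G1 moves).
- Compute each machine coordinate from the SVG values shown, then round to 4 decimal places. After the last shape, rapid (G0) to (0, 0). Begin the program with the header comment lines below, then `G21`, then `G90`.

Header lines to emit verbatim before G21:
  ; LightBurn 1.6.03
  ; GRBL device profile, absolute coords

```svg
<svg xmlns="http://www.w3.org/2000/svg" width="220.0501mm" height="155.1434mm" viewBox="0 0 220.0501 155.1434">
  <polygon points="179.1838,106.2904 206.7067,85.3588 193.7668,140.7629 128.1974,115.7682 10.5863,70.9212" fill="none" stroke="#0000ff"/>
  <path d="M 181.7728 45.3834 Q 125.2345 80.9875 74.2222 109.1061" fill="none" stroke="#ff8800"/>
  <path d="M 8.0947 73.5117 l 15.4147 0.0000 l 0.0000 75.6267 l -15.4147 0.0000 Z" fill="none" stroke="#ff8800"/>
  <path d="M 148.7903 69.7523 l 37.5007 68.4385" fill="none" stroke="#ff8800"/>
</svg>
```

1 u = 1 mm; y_m = 155.1434 − y.

[1] `<polygon>` closed polygon, #0000ff→engrave S263 F4402: (179.1838,48.8530) → (206.7067,69.7846) → (193.7668,14.3805) → (128.1974,39.3752) → (10.5863,84.2222) → (179.1838,48.8530) (closed)

[2] `<path>` quadratic bezier, #ff8800→cut S808 F1417: (181.7728,109.7600) → (167.7246,100.9759) → (153.8490,92.4258) → (140.1462,84.1096) → (126.6160,76.0273) → (113.2585,68.1789) → (100.0737,60.5644) → (87.0616,53.1839) → (74.2222,46.0373)

[3] `<path>` rectangle, #ff8800→cut S808 F1417: (8.0947,81.6317) → (23.5094,81.6317) → (23.5094,6.0050) → (8.0947,6.0050) → (8.0947,81.6317) (closed)

[4] `<path>` line segment, #ff8800→cut S808 F1417: (148.7903,85.3911) → (186.2910,16.9526)

; LightBurn 1.6.03
; GRBL device profile, absolute coords
G21
G90
G0 X179.1838 Y48.8530
M3 S263
G1 X206.7067 Y69.7846 F4402
G1 X193.7668 Y14.3805 F4402
G1 X128.1974 Y39.3752 F4402
G1 X10.5863 Y84.2222 F4402
G1 X179.1838 Y48.8530 F4402
M5
G0 X181.7728 Y109.7600
M3 S808
G1 X167.7246 Y100.9759 F1417
G1 X153.8490 Y92.4258 F1417
G1 X140.1462 Y84.1096 F1417
G1 X126.6160 Y76.0273 F1417
G1 X113.2585 Y68.1789 F1417
G1 X100.0737 Y60.5644 F1417
G1 X87.0616 Y53.1839 F1417
G1 X74.2222 Y46.0373 F1417
M5
G0 X8.0947 Y81.6317
M3 S808
G1 X23.5094 Y81.6317 F1417
G1 X23.5094 Y6.0050 F1417
G1 X8.0947 Y6.0050 F1417
G1 X8.0947 Y81.6317 F1417
M5
G0 X148.7903 Y85.3911
M3 S808
G1 X186.2910 Y16.9526 F1417
M5
G0 X0.0000 Y0.0000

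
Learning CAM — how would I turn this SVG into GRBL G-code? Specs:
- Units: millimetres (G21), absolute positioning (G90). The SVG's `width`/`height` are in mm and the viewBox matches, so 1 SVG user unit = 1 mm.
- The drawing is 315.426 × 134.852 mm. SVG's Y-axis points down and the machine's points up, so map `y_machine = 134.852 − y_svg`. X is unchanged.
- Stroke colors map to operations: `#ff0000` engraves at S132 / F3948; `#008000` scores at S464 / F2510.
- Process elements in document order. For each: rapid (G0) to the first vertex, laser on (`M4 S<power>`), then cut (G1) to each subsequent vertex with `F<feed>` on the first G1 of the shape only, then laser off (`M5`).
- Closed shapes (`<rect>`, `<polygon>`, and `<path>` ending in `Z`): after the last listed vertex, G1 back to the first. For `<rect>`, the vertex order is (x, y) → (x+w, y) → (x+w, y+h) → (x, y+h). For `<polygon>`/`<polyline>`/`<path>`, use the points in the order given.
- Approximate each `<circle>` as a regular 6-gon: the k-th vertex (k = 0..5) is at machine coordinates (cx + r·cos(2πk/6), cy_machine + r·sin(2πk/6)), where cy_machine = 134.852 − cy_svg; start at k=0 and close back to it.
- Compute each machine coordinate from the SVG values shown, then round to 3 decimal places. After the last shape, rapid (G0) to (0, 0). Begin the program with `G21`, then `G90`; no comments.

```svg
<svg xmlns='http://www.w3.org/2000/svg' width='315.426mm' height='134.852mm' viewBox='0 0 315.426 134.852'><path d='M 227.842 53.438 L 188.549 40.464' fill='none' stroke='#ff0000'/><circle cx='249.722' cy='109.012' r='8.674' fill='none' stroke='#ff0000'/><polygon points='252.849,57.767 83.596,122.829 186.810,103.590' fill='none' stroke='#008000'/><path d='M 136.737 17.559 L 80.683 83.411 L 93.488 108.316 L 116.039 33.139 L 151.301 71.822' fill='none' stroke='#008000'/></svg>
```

Since the viewBox matches the mm dimensions, user units are millimetres directly. The only transform is the Y-flip y_m = 134.852 − y_svg.

Shape 1 is a line segment drawn with `<path>`. Its stroke #ff0000 means engrave at S132, F3948. After flipping Y the toolpath is (227.842,81.414) → (188.549,94.388).

Shape 2 is a circle drawn with `<circle>`. Its stroke #ff0000 means engrave at S132, F3948. After flipping Y the toolpath is (258.396,25.840) → (254.059,33.352) → (245.385,33.352) → (241.048,25.840) → (245.385,18.328) → (254.059,18.328) → (258.396,25.840), returning to the start.

Shape 3 is a closed polygon drawn with `<polygon>`. Its stroke #008000 means score at S464, F2510. After flipping Y the toolpath is (252.849,77.085) → (83.596,12.023) → (186.810,31.262) → (252.849,77.085), returning to the start.

Shape 4 is a open polyline drawn with `<path>`. Its stroke #008000 means score at S464, F2510. After flipping Y the toolpath is (136.737,117.293) → (80.683,51.441) → (93.488,26.536) → (116.039,101.713) → (151.301,63.030).

G21
G90
G0 X227.842 Y81.414
M4 S132
G1 X188.549 Y94.388 F3948
M5
G0 X258.396 Y25.840
M4 S132
G1 X254.059 Y33.352 F3948
G1 X245.385 Y33.352
G1 X241.048 Y25.840
G1 X245.385 Y18.328
G1 X254.059 Y18.328
G1 X258.396 Y25.840
M5
G0 X252.849 Y77.085
M4 S464
G1 X83.596 Y12.023 F2510
G1 X186.810 Y31.262
G1 X252.849 Y77.085
M5
G0 X136.737 Y117.293
M4 S464
G1 X80.683 Y51.441 F2510
G1 X93.488 Y26.536
G1 X116.039 Y101.713
G1 X151.301 Y63.030
M5
G0 X0.000 Y0.000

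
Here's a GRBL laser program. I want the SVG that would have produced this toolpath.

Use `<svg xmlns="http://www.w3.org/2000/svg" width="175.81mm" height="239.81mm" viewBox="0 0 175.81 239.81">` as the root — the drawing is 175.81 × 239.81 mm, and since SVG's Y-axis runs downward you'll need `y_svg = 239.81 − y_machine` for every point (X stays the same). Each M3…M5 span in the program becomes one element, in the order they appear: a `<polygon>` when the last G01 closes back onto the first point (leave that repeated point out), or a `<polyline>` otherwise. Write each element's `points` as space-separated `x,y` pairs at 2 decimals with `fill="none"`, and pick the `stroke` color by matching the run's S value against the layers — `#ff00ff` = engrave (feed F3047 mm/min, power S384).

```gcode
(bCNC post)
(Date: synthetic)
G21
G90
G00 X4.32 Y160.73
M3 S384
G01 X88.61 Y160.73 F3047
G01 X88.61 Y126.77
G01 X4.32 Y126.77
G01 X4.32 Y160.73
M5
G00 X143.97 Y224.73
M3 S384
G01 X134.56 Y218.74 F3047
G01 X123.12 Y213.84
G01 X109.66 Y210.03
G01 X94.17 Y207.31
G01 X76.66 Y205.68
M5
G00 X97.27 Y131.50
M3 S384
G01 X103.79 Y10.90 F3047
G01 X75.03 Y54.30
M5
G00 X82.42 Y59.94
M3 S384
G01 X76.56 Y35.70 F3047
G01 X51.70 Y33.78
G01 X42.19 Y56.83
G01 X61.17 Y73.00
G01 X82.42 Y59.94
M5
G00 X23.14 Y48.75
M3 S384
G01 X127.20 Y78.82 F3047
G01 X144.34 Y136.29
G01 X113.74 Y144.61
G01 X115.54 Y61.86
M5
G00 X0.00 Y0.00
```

y_svg = 239.81 − y_m. Every run uses S384, so all elements get stroke `#ff00ff` (engrave).

[1] closed run; points: 4.32,79.08 88.61,79.08 88.61,113.04 4.32,113.04

[2] open run; points: 143.97,15.08 134.56,21.07 123.12,25.97 109.66,29.78 94.17,32.50 76.66,34.13

[3] open run; points: 97.27,108.31 103.79,228.91 75.03,185.51

[4] closed run; points: 82.42,179.87 76.56,204.11 51.70,206.03 42.19,182.98 61.17,166.81

[5] open run; points: 23.14,191.06 127.20,160.99 144.34,103.52 113.74,95.20 115.54,177.95

<svg xmlns="http://www.w3.org/2000/svg" width="175.81mm" height="239.81mm" viewBox="0 0 175.81 239.81">
  <polygon points="4.32,79.08 88.61,79.08 88.61,113.04 4.32,113.04" fill="none" stroke="#ff00ff"/>
  <polyline points="143.97,15.08 134.56,21.07 123.12,25.97 109.66,29.78 94.17,32.50 76.66,34.13" fill="none" stroke="#ff00ff"/>
  <polyline points="97.27,108.31 103.79,228.91 75.03,185.51" fill="none" stroke="#ff00ff"/>
  <polygon points="82.42,179.87 76.56,204.11 51.70,206.03 42.19,182.98 61.17,166.81" fill="none" stroke="#ff00ff"/>
  <polyline points="23.14,191.06 127.20,160.99 144.34,103.52 113.74,95.20 115.54,177.95" fill="none" stroke="#ff00ff"/>
</svg>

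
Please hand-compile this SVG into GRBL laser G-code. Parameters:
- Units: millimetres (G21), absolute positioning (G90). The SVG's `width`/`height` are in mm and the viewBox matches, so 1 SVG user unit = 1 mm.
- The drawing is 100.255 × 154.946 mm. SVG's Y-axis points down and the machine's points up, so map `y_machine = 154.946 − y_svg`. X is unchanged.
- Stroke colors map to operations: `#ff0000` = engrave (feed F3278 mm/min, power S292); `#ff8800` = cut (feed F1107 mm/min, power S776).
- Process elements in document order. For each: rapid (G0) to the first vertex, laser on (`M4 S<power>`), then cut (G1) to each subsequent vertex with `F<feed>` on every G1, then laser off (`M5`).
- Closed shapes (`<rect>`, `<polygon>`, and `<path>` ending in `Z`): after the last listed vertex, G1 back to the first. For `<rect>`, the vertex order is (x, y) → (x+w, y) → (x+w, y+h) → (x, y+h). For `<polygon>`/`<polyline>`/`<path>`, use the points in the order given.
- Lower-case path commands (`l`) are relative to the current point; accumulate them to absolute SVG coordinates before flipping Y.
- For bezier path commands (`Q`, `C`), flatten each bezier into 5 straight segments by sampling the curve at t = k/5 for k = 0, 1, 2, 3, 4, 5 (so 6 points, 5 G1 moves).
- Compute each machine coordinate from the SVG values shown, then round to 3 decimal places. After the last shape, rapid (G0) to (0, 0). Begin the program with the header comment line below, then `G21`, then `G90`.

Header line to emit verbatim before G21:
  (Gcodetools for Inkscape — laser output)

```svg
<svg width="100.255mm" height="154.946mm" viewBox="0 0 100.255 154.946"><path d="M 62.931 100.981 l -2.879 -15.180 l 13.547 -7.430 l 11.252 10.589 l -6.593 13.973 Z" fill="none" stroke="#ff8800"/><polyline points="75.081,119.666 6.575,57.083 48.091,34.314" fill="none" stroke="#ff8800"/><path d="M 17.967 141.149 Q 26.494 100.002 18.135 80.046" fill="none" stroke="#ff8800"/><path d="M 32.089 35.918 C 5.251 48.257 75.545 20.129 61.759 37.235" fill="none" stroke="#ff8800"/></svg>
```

viewBox `0 0 100.255 154.946` with mm width/height → 1 unit = 1 mm. Flip: y_m = 154.946 − y_svg.

**Shape 1** — `<path>` regular polygon, stroke `#ff8800` → cut (S776, F1107). Machine vertices: (62.931,53.965) → (60.052,69.145) → (73.599,76.575) → (84.851,65.986) → (78.258,52.013) → (62.931,53.965). Closed: final G1 returns to the first vertex.

**Shape 2** — `<polyline>` open polyline, stroke `#ff8800` → cut (S776, F1107). Machine vertices: (75.081,35.280) → (6.575,97.863) → (48.091,120.632). Open path.

**Shape 3** — `<path>` quadratic bezier, stroke `#ff8800` → cut (S776, F1107). Control points (SVG): P0=(17.967,141.149), P1=(26.494,100.002), P2=(18.135,80.046); sampled at t=k/5. Machine vertices: (17.967,13.797) → (20.702,29.408) → (22.087,43.324) → (22.120,55.545) → (20.803,66.070) → (18.135,74.900). Open path.

**Shape 4** — `<path>` cubic bezier, stroke `#ff8800` → cut (S776, F1107). Control points (SVG): P0=(32.089,35.918), P1=(5.251,48.257), P2=(75.545,20.129), P3=(61.759,37.235); sampled at t=k/5. Machine vertices: (32.089,119.028) → (26.192,115.795) → (34.909,118.160) → (49.541,122.011) → (61.391,123.232) → (61.759,117.711). Open path.

(Gcodetools for Inkscape — laser output)
G21
G90
G0 X62.931 Y53.965
M4 S776
G1 X60.052 Y69.145 F1107
G1 X73.599 Y76.575 F1107
G1 X84.851 Y65.986 F1107
G1 X78.258 Y52.013 F1107
G1 X62.931 Y53.965 F1107
M5
G0 X75.081 Y35.280
M4 S776
G1 X6.575 Y97.863 F1107
G1 X48.091 Y120.632 F1107
M5
G0 X17.967 Y13.797
M4 S776
G1 X20.702 Y29.408 F1107
G1 X22.087 Y43.324 F1107
G1 X22.120 Y55.545 F1107
G1 X20.803 Y66.070 F1107
G1 X18.135 Y74.900 F1107
M5
G0 X32.089 Y119.028
M4 S776
G1 X26.192 Y115.795 F1107
G1 X34.909 Y118.160 F1107
G1 X49.541 Y122.011 F1107
G1 X61.391 Y123.232 F1107
G1 X61.759 Y117.711 F1107
M5
G0 X0.000 Y0.000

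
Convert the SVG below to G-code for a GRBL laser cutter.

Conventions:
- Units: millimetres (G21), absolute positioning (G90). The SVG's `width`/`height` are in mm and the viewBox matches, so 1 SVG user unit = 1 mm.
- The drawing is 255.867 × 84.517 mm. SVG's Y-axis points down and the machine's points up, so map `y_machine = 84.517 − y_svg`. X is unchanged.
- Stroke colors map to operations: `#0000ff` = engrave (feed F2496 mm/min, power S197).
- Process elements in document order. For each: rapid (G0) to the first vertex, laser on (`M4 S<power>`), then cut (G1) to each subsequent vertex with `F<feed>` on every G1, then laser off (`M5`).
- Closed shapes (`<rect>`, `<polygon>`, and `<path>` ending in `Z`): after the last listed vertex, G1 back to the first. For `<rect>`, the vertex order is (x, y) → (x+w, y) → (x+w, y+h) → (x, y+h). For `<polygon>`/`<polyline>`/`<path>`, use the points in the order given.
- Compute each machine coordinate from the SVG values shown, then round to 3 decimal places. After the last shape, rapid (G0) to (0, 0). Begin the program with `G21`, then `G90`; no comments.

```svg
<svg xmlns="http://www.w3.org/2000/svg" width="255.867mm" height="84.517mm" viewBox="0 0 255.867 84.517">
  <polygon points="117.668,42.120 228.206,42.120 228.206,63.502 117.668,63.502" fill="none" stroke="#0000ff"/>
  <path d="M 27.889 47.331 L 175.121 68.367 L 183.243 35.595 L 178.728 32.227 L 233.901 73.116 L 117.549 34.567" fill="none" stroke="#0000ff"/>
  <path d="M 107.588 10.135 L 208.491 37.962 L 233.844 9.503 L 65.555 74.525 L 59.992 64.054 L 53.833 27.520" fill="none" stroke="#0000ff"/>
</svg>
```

G21
G90
G0 X117.668 Y42.397
M4 S197
G1 X228.206 Y42.397 F2496
G1 X228.206 Y21.015 F2496
G1 X117.668 Y21.015 F2496
G1 X117.668 Y42.397 F2496
M5
G0 X27.889 Y37.186
M4 S197
G1 X175.121 Y16.150 F2496
G1 X183.243 Y48.922 F2496
G1 X178.728 Y52.290 F2496
G1 X233.901 Y11.401 F2496
G1 X117.549 Y49.950 F2496
M5
G0 X107.588 Y74.382
M4 S197
G1 X208.491 Y46.555 F2496
G1 X233.844 Y75.014 F2496
G1 X65.555 Y9.992 F2496
G1 X59.992 Y20.463 F2496
G1 X53.833 Y56.997 F2496
M5
G0 X0.000 Y0.000

Since the viewBox matches the mm dimensions, user units are millimetres directly. The only transform is the Y-flip y_m = 84.517 − y_svg.

Shape 1 is a rectangle drawn with `<polygon>`. Its stroke #0000ff means engrave at S197, F2496. After flipping Y the toolpath is (117.668,42.397) → (228.206,42.397) → (228.206,21.015) → (117.668,21.015) → (117.668,42.397), returning to the start.

Shape 2 is a open polyline drawn with `<path>`. Its stroke #0000ff means engrave at S197, F2496. After flipping Y the toolpath is (27.889,37.186) → (175.121,16.150) → (183.243,48.922) → (178.728,52.290) → (233.901,11.401) → (117.549,49.950).

Shape 3 is a open polyline drawn with `<path>`. Its stroke #0000ff means engrave at S197, F2496. After flipping Y the toolpath is (107.588,74.382) → (208.491,46.555) → (233.844,75.014) → (65.555,9.992) → (59.992,20.463) → (53.833,56.997).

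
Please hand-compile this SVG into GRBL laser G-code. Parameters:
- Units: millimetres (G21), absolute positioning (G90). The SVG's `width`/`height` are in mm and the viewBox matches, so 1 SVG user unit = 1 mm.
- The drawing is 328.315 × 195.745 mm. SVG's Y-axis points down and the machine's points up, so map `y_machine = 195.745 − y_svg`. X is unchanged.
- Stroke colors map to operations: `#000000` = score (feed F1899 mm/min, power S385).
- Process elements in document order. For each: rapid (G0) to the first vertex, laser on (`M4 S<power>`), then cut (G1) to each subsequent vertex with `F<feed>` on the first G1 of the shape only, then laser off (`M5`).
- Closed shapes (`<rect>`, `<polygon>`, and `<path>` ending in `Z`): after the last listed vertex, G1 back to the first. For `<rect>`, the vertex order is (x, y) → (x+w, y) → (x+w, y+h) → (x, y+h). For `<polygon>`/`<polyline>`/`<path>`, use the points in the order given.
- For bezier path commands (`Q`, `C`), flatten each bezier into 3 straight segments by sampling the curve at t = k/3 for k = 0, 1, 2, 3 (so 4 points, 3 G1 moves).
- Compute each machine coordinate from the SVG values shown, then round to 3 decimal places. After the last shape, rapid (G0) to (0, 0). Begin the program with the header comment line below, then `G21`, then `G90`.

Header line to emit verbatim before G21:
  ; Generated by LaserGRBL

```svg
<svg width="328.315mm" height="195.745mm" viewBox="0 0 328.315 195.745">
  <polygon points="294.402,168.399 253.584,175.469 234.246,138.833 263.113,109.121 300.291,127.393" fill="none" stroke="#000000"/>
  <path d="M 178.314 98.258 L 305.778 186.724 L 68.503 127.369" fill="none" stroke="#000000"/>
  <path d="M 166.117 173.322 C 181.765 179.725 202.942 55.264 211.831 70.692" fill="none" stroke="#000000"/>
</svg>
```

; Generated by LaserGRBL
G21
G90
G0 X294.402 Y27.346
M4 S385
G1 X253.584 Y20.276 F1899
G1 X234.246 Y56.912
G1 X263.113 Y86.624
G1 X300.291 Y68.352
G1 X294.402 Y27.346
M5
G0 X178.314 Y97.487
M4 S385
G1 X305.778 Y9.021 F1899
G1 X68.503 Y68.376
M5
G0 X166.117 Y22.423
M4 S385
G1 X182.948 Y49.613 F1899
G1 X199.506 Y103.879
G1 X211.831 Y125.053
M5
G0 X0.000 Y0.000

Since the viewBox matches the mm dimensions, user units are millimetres directly. The only transform is the Y-flip y_m = 195.745 − y_svg.

Shape 1 is a regular polygon drawn with `<polygon>`. Its stroke #000000 means score at S385, F1899. After flipping Y the toolpath is (294.402,27.346) → (253.584,20.276) → (234.246,56.912) → (263.113,86.624) → (300.291,68.352) → (294.402,27.346), returning to the start.

Shape 2 is a open polyline drawn with `<path>`. Its stroke #000000 means score at S385, F1899. After flipping Y the toolpath is (178.314,97.487) → (305.778,9.021) → (68.503,68.376).

Shape 3 is a cubic bezier drawn with `<path>`. Its stroke #000000 means score at S385, F1899. After flipping Y the toolpath is (166.117,22.423) → (182.948,49.613) → (199.506,103.879) → (211.831,125.053).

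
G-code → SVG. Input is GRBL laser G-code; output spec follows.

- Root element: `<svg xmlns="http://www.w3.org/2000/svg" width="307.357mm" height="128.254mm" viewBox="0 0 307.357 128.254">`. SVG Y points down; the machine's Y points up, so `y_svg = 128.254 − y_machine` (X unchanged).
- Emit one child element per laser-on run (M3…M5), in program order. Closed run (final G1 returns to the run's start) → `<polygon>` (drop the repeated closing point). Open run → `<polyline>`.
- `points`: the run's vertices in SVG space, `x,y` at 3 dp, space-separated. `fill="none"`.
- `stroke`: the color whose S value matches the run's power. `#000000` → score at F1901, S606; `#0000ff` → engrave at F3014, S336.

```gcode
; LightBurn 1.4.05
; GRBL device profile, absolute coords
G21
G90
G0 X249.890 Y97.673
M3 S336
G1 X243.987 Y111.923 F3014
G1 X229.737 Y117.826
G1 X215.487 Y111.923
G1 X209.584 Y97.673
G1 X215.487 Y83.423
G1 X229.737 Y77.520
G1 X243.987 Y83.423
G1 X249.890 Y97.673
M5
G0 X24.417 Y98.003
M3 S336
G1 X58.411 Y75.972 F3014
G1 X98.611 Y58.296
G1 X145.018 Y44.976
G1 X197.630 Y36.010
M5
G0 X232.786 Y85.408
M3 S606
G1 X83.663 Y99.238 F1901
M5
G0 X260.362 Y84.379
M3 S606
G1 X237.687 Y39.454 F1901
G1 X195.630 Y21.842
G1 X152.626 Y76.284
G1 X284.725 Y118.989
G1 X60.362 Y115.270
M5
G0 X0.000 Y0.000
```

<svg xmlns="http://www.w3.org/2000/svg" width="307.357mm" height="128.254mm" viewBox="0 0 307.357 128.254">
  <polygon points="249.890,30.581 243.987,16.331 229.737,10.428 215.487,16.331 209.584,30.581 215.487,44.831 229.737,50.734 243.987,44.831" fill="none" stroke="#0000ff"/>
  <polyline points="24.417,30.251 58.411,52.282 98.611,69.958 145.018,83.278 197.630,92.244" fill="none" stroke="#0000ff"/>
  <polyline points="232.786,42.846 83.663,29.016" fill="none" stroke="#000000"/>
  <polyline points="260.362,43.875 237.687,88.800 195.630,106.412 152.626,51.970 284.725,9.265 60.362,12.984" fill="none" stroke="#000000"/>
</svg>

Each laser-on run becomes one SVG element. Flip Y back into SVG space with y_svg = 128.254 − y_machine.

Run 1: power S336 maps to stroke `#0000ff` (engrave). The run returns to its start, so emit a `<polygon>` with points (Y-flipped): 249.890,30.581 243.987,16.331 229.737,10.428 215.487,16.331 209.584,30.581 215.487,44.831 229.737,50.734 243.987,44.831.

Run 2: S336 ⇒ engrave layer `#0000ff`. The run is open, so emit a `<polyline>` with points (Y-flipped): 24.417,30.251 58.411,52.282 98.611,69.958 145.018,83.278 197.630,92.244.

Run 3: the run's S606 means `#000000` (score). The run is open, so emit a `<polyline>` with points (Y-flipped): 232.786,42.846 83.663,29.016.

Run 4: S606 ⇒ score layer `#000000`. The run is open, so emit a `<polyline>` with points (Y-flipped): 260.362,43.875 237.687,88.800 195.630,106.412 152.626,51.970 284.725,9.265 60.362,12.984.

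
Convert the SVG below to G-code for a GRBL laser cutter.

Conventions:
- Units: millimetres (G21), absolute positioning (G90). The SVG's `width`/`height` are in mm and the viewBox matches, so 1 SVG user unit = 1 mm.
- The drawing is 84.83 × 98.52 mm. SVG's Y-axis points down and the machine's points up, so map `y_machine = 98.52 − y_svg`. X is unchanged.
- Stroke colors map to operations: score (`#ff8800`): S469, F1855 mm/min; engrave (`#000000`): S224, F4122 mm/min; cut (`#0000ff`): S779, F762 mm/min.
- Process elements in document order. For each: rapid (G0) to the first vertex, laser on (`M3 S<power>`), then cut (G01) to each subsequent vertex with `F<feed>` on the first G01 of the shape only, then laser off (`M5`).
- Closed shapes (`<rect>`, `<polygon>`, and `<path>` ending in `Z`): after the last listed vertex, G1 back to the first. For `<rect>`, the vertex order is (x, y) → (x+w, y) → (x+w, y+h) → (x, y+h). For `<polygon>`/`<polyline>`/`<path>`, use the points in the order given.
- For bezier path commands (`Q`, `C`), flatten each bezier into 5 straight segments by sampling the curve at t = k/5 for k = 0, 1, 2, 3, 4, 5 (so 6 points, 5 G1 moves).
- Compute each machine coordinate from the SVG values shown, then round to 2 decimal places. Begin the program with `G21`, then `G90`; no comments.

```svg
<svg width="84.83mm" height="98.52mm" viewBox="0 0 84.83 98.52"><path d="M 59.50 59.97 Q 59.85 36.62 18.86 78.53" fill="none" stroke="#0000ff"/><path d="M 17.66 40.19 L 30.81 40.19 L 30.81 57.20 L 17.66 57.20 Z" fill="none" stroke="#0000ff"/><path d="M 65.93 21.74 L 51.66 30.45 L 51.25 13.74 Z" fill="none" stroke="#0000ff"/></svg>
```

G21
G90
G0 X59.50 Y38.55
M3 S779
G01 X57.99 Y45.28 F762
G01 X53.17 Y46.79
G01 X45.04 Y43.08
G01 X33.60 Y34.14
G01 X18.86 Y19.99
M5
G0 X17.66 Y58.33
M3 S779
G01 X30.81 Y58.33 F762
G01 X30.81 Y41.32
G01 X17.66 Y41.32
G01 X17.66 Y58.33
M5
G0 X65.93 Y76.78
M3 S779
G01 X51.66 Y68.07 F762
G01 X51.25 Y84.78
G01 X65.93 Y76.78
M5

1 u = 1 mm; y_m = 98.52 − y.

[1] `<path>` quadratic bezier, #0000ff→cut S779 F762: (59.50,38.55) → (57.99,45.28) → (53.17,46.79) → (45.04,43.08) → (33.60,34.14) → (18.86,19.99)

[2] `<path>` rectangle, #0000ff→cut S779 F762: (17.66,58.33) → (30.81,58.33) → (30.81,41.32) → (17.66,41.32) → (17.66,58.33) (closed)

[3] `<path>` regular polygon, #0000ff→cut S779 F762: (65.93,76.78) → (51.66,68.07) → (51.25,84.78) → (65.93,76.78) (closed)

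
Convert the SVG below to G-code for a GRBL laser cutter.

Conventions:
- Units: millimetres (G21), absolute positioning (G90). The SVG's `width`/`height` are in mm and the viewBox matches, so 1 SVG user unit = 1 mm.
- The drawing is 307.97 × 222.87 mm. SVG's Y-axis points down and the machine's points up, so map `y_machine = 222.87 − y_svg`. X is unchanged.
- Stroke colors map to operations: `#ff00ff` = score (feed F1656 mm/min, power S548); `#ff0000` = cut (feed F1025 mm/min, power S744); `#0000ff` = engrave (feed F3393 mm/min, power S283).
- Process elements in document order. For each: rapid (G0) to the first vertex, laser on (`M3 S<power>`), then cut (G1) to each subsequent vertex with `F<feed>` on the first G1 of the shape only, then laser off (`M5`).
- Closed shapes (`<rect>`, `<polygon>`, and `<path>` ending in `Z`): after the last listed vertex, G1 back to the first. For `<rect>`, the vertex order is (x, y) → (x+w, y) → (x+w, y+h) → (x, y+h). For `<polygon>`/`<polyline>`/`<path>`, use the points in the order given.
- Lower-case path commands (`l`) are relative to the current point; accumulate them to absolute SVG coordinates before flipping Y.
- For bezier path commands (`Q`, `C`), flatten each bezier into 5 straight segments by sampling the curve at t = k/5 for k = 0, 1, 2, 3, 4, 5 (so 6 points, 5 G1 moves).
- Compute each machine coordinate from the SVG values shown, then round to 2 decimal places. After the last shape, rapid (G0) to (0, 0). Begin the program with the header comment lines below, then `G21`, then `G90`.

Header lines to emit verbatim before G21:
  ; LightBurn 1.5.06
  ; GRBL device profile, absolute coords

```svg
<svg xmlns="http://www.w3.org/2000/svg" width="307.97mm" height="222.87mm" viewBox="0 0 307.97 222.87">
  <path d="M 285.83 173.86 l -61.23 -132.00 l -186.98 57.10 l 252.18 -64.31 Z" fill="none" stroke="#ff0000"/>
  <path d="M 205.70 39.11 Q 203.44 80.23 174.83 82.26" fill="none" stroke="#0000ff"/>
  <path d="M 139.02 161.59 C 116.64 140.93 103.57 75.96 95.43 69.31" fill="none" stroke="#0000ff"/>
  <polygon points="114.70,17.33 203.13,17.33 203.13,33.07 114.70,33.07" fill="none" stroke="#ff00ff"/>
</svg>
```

Since the viewBox matches the mm dimensions, user units are millimetres directly. The only transform is the Y-flip y_m = 222.87 − y_svg.

Shape 1 is a closed polygon drawn with `<path>`. Its stroke #ff0000 means cut at S744, F1025. After flipping Y the toolpath is (285.83,49.01) → (224.60,181.01) → (37.62,123.91) → (289.80,188.22) → (285.83,49.01), returning to the start.

Shape 2 is a quadratic bezier drawn with `<path>`. Its stroke #0000ff means engrave at S283, F3393. After flipping Y the toolpath is (205.70,183.76) → (203.74,168.88) → (199.68,157.12) → (193.50,148.49) → (185.22,142.99) → (174.83,140.61).

Shape 3 is a cubic bezier drawn with `<path>`. Its stroke #0000ff means engrave at S283, F3393. After flipping Y the toolpath is (139.02,61.28) → (126.67,78.17) → (116.35,100.77) → (107.84,124.15) → (100.94,143.39) → (95.43,153.56).

Shape 4 is a rectangle drawn with `<polygon>`. Its stroke #ff00ff means score at S548, F1656. After flipping Y the toolpath is (114.70,205.54) → (203.13,205.54) → (203.13,189.80) → (114.70,189.80) → (114.70,205.54), returning to the start.

; LightBurn 1.5.06
; GRBL device profile, absolute coords
G21
G90
G0 X285.83 Y49.01
M3 S744
G1 X224.60 Y181.01 F1025
G1 X37.62 Y123.91
G1 X289.80 Y188.22
G1 X285.83 Y49.01
M5
G0 X205.70 Y183.76
M3 S283
G1 X203.74 Y168.88 F3393
G1 X199.68 Y157.12
G1 X193.50 Y148.49
G1 X185.22 Y142.99
G1 X174.83 Y140.61
M5
G0 X139.02 Y61.28
M3 S283
G1 X126.67 Y78.17 F3393
G1 X116.35 Y100.77
G1 X107.84 Y124.15
G1 X100.94 Y143.39
G1 X95.43 Y153.56
M5
G0 X114.70 Y205.54
M3 S548
G1 X203.13 Y205.54 F1656
G1 X203.13 Y189.80
G1 X114.70 Y189.80
G1 X114.70 Y205.54
M5
G0 X0.00 Y0.00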